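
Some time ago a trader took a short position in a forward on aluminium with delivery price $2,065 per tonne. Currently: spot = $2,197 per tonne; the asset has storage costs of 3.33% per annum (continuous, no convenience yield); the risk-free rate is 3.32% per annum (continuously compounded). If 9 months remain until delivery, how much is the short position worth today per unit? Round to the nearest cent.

-$238.34 per tonne

Current fair forward for the remaining 9 months: F = S·e^((r + u)·T), (r + u) = 0.0332 + 0.0333 = 0.0665
F = 2197 · e^(0.0665 × 9/12) = 2197 × 1.05113970 = 2309.3539
Value of long forward = (F − K)·e^(−rT) = (2309.3539 − 2065) · e^(−0.0332·9/12)
= 244.3539 × 0.97540745 = 238.34
Short position value = −(long value) = -$238.34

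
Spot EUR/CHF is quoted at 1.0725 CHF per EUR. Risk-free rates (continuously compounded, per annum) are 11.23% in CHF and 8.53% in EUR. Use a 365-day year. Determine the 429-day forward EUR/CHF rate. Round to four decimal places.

1.1071

F = S·e^((r_CHF − r_EUR)T) = 1.0725 · e^((0.1123 − 0.0853) × 429/365)
= 1.0725 · e^0.031734 = 1.0725 × 1.032243
F = 1.1071 CHF per EUR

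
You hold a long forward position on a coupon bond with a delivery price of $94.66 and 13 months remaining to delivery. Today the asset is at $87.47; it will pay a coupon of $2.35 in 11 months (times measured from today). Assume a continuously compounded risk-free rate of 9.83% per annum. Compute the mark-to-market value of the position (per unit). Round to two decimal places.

$0.22

PV(remaining coupons) I = 2.35·e^(−0.0983·11/12) = 2.1475
Current forward F = (S − I)·e^(rT) = (87.47 − 2.1475)·e^(0.0983·13/12) = 85.3225 × 1.112369 = 94.9101
Value (long) = (F − K)·e^(−rT) = (94.9101 − 94.66) × 0.898983 = 0.2248
Value = $0.22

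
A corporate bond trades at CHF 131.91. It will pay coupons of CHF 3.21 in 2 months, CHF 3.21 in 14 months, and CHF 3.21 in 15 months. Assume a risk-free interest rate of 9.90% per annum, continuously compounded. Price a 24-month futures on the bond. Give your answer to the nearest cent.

CHF 150.00

PV(coupons) I = 3.21·e^(−0.0990·2/12) + 3.21·e^(−0.0990·14/12) + 3.21·e^(−0.0990·15/12)
I = 3.1575 + 2.8599 + 2.8364 = 8.8538
F = (S − I)·e^(rT) = (131.91 − 8.8538) · e^(0.0990·24/12)
= 123.0562 · e^0.198000 = 123.0562 × 1.218962 = CHF 150.00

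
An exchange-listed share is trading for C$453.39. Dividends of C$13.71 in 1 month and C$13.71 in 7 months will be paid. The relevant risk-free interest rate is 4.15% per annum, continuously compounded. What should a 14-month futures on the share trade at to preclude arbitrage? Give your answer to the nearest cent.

C$447.50

PV(dividends) I = 13.71·e^(−0.0415·1/12) + 13.71·e^(−0.0415·7/12)
I = 13.6627 + 13.3821 = 27.0448
F = (S − I)·e^(rT) = (453.39 − 27.0448) · e^(0.0415·14/12)
= 426.3452 · e^0.048417 = 426.3452 × 1.049608 = C$447.50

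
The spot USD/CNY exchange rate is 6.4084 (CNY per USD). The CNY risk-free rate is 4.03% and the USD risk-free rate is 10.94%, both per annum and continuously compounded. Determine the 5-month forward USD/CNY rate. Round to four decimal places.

F = S·e^((r_CNY − r_USD)T) = 6.4084 · e^((0.0403 − 0.1094) × 5/12)
= 6.4084 · e^-0.028792 = 6.4084 × 0.971619
F = 6.2265 CNY per USD

6.2265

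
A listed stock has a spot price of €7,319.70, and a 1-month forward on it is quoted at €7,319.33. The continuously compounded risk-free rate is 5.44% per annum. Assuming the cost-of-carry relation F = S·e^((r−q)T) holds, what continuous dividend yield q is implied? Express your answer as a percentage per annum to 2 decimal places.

5.50%

From F = S·e^((r−q)T): (r − q) = ln(F/S)/T
ln(7319.33/7319.70) = ln(0.999949) = -0.000051
(r − q) = -0.000051 / (1/12) = -0.000612
q = r − ln(F/S)/T = 0.0544 + 0.000612 = 0.055012
q = 5.50%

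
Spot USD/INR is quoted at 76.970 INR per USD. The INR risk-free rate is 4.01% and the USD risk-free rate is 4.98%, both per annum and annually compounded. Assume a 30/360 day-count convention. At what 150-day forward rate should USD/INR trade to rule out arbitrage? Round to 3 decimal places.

76.673

By covered interest parity, F = S · (1+r_INR)^T / (1+r_USD)^T
= 76.970 × 1.016517 / 1.020456 = 76.970 × 0.996140
F = 76.673 INR per USD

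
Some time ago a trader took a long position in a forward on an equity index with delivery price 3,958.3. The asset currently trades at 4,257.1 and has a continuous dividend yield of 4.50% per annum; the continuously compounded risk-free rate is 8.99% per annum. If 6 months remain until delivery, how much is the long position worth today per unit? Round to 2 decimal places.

378.07

Current fair forward for the remaining 6 months: F = S·e^((r − q)·T), (r − q) = 0.0899 − 0.0450 = 0.0449
F = 4257.1 · e^(0.0449 × 6/12) = 4257.1 × 1.02270390 = 4353.7528
Value of long forward = (F − K)·e^(−rT) = (4353.7528 − 3958.3) · e^(−0.0899·6/12)
= 395.4528 × 0.95604528 = 378.07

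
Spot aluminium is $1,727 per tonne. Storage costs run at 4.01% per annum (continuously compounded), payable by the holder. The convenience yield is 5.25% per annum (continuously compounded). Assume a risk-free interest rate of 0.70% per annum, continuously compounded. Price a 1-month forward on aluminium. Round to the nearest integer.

Net carry = r + u − y = 0.0070 + 0.0401 − 0.0525 = -0.0054
F = S·e^((r+u−y)T) = 1727 · e^(-0.0054 × 1/12) = 1727 · e^-0.000450
= 1727 × 0.999550 = $1,726 per tonne

$1,726 per tonne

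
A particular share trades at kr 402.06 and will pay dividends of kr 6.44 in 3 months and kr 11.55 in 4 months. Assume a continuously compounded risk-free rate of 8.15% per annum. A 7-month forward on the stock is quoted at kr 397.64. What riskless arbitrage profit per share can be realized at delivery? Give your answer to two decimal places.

PV(dividends) I = 6.44·e^(−0.0815·3/12) + 11.55·e^(−0.0815·4/12) = 17.5506
Fair forward F* = (S − I)·e^(rT) = (402.06 − 17.5506)·e^0.047542 = 384.5094 × 1.048690 = 403.2312
Market kr 397.64 < fair 403.2312: forward underpriced → reverse cash-and-carry (short the stock, invest proceeds at r, pay the dividends, go long the forward).
Profit at T = |F_mkt − F*| = |397.64 − 403.2312| = kr 5.59 per share

kr 5.59 per share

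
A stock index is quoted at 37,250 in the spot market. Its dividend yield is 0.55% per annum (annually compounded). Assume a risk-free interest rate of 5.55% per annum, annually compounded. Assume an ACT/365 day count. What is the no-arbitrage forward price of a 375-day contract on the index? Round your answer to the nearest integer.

39,154

F = S · (1+r)^T / (1+q)^T
= 37250 × 1.057063 / 1.005651 = 37250 × 1.051123
F = 39,154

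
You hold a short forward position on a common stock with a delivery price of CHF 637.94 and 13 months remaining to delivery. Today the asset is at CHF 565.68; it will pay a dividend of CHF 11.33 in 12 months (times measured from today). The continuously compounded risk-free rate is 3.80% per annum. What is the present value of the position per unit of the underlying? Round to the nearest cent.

PV(remaining dividends) I = 11.33·e^(−0.0380·12/12) = 10.9075
Current forward F = (S − I)·e^(rT) = (565.68 − 10.9075)·e^(0.0380·13/12) = 554.7725 × 1.042026 = 578.0874
Value (long) = (F − K)·e^(−rT) = (578.0874 − 637.94) × 0.959669 = -57.4387
Short position value = −(long value) = CHF 57.44

CHF 57.44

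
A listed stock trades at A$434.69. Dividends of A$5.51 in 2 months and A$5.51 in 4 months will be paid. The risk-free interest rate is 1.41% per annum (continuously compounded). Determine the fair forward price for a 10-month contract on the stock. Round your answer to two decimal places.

PV(dividends) I = 5.51·e^(−0.0141·2/12) + 5.51·e^(−0.0141·4/12)
I = 5.4971 + 5.4842 = 10.9813
F = (S − I)·e^(rT) = (434.69 − 10.9813) · e^(0.0141·10/12)
= 423.7087 · e^0.011750 = 423.7087 × 1.011819 = A$428.72

A$428.72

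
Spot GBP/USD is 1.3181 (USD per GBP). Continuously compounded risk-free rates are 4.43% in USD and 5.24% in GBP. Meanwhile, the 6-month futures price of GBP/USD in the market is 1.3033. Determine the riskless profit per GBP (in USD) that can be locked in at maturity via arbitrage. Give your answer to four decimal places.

0.0095 per GBP (in USD)

Fair futures: F* = S·e^(carry·T), with carry = (r_USD − r_GBP) = 0.0443 − 0.0524 = -0.0081
F* = 1.3181 · e^(-0.0081 × 6/12) = 1.3181 · e^-0.004050 = 1.3181 × 0.995958 = 1.3128
Market 1.3033 < fair 1.3128: forward underpriced → reverse cash-and-carry (short spot, go long the forward).
At maturity, profit = |F_mkt − F*| = |1.3033 − 1.3128| = 0.0095 per GBP (in USD)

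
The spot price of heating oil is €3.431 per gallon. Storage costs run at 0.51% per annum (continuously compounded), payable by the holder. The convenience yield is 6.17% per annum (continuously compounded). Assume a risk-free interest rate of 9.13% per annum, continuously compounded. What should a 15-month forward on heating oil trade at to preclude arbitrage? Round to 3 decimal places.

€3.583 per gallon

Net carry = r + u − y = 0.0913 + 0.0051 − 0.0617 = 0.0347
F = S·e^((r+u−y)T) = 3.431 · e^(0.0347 × 15/12) = 3.431 · e^0.043375
= 3.431 × 1.044329 = €3.583 per gallon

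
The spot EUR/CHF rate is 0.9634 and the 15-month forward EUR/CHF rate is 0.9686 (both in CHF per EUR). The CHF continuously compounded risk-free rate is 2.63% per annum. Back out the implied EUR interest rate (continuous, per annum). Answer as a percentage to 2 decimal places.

2.20%

F = S·e^((r_CHF − r_EUR)T) ⇒ r_EUR = r_CHF − ln(F/S)/T
ln(0.9686/0.9634) = 0.005383; /(15/12) = 0.004306
r_EUR = 0.0263 − 0.004306 = 0.021994
r_EUR = 2.20%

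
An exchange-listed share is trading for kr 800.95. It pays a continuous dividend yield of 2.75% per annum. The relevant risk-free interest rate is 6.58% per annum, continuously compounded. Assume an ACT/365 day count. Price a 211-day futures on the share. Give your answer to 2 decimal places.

F = S·e^((r − q)T) = 800.95 · e^((0.0658 − 0.0275) × 211/365)
= 800.95 · e^0.022141 = 800.95 × 1.022388
F = kr 818.88

kr 818.88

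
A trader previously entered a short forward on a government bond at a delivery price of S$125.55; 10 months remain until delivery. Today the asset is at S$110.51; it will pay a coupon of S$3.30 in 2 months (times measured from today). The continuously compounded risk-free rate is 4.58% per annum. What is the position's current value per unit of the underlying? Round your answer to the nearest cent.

PV(remaining coupons) I = 3.30·e^(−0.0458·2/12) = 3.2749
Current forward F = (S − I)·e^(rT) = (110.51 − 3.2749)·e^(0.0458·10/12) = 107.2351 × 1.038904 = 111.4070
Value (long) = (F − K)·e^(−rT) = (111.4070 − 125.55) × 0.962553 = -13.6134
Short position value = −(long value) = S$13.61

S$13.61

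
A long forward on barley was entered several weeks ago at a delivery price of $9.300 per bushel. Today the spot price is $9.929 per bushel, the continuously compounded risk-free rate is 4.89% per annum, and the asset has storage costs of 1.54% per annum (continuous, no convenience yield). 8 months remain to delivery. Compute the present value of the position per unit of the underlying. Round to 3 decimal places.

$1.030 per bushel

Current fair forward for the remaining 8 months: F = S·e^((r + u)·T), (r + u) = 0.0489 + 0.0154 = 0.0643
F = 9.929 · e^(0.0643 × 8/12) = 9.929 × 1.043799 = 10.3639
Value of long forward = (F − K)·e^(−rT) = (10.3639 − 9.300) · e^(−0.0489·8/12)
= 1.0639 × 0.967926 = 1.030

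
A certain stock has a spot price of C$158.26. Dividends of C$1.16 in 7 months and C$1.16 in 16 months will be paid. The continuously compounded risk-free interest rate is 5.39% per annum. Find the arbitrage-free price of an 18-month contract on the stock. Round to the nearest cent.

C$169.20

PV(dividends) I = 1.16·e^(−0.0539·7/12) + 1.16·e^(−0.0539·16/12)
I = 1.1241 + 1.0796 = 2.2037
F = (S − I)·e^(rT) = (158.26 − 2.2037) · e^(0.0539·18/12)
= 156.0563 · e^0.080850 = 156.0563 × 1.084208 = C$169.20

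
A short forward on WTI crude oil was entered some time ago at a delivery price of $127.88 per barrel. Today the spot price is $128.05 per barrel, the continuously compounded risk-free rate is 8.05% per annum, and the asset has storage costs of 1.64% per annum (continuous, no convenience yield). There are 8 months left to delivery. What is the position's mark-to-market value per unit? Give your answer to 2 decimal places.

Current fair forward for the remaining 8 months: F = S·e^((r + u)·T), (r + u) = 0.0805 + 0.0164 = 0.0969
F = 128.05 · e^(0.0969 × 8/12) = 128.05 × 1.066732 = 136.5950
Value of long forward = (F − K)·e^(−rT) = (136.5950 − 127.88) · e^(−0.0805·8/12)
= 8.7150 × 0.947748 = 8.26
Short position value = −(long value) = -$8.26

-$8.26 per barrel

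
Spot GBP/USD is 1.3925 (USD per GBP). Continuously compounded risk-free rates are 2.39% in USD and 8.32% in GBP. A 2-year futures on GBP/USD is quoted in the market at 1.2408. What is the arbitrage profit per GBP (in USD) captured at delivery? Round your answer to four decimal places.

Fair futures: F* = S·e^(carry·T), with carry = (r_USD − r_GBP) = 0.0239 − 0.0832 = -0.0593
F* = 1.3925 · e^(-0.0593 × 2) = 1.3925 · e^-0.118600 = 1.3925 × 0.888163 = 1.2368
Market 1.2408 > fair 1.2368: forward overpriced → cash-and-carry (buy spot, short the forward).
At maturity, profit = |F_mkt − F*| = |1.2408 − 1.2368| = 0.0040 per GBP (in USD)

0.0040 per GBP (in USD)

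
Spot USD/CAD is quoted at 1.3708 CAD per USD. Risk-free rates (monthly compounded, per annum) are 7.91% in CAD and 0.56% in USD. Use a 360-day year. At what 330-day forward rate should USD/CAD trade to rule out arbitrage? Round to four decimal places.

1.4660

By covered interest parity, F = S · (1+r_CAD/12)^(12T) / (1+r_USD/12)^(12T)
= 1.3708 × 1.074946 / 1.005145 = 1.3708 × 1.069444
F = 1.4660 CAD per USD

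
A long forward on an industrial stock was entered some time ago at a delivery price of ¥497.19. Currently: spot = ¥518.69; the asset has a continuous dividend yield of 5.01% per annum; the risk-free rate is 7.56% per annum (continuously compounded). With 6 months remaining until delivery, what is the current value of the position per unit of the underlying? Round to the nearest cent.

Current fair forward for the remaining 6 months: F = S·e^((r − q)·T), (r − q) = 0.0756 − 0.0501 = 0.0255
F = 518.69 · e^(0.0255 × 6/12) = 518.69 × 1.012832 = 525.3458
Value of long forward = (F − K)·e^(−rT) = (525.3458 − 497.19) · e^(−0.0756·6/12)
= 28.1558 × 0.962906 = 27.11

¥27.11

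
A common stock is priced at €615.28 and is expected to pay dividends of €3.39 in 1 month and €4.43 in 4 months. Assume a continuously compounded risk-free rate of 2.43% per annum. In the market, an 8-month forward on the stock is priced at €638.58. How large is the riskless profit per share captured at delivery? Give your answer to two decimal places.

€21.16 per share

PV(dividends) I = 3.39·e^(−0.0243·1/12) + 4.43·e^(−0.0243·4/12) = 7.7774
Fair forward F* = (S − I)·e^(rT) = (615.28 − 7.7774)·e^0.016200 = 607.5026 × 1.016332 = 617.4243
Market €638.58 > fair 617.4243: forward overpriced → cash-and-carry (borrow at r, buy the stock and collect the dividends, short the forward).
Profit at T = |F_mkt − F*| = |638.58 − 617.4243| = €21.16 per share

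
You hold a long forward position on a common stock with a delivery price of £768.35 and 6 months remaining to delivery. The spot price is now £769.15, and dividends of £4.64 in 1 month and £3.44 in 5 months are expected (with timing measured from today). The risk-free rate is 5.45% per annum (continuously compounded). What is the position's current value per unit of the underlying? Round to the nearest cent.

£13.47

PV(remaining dividends) I = 4.64·e^(−0.0545·1/12) + 3.44·e^(−0.0545·5/12) = 7.9817
Current forward F = (S − I)·e^(rT) = (769.15 − 7.9817)·e^(0.0545·6/12) = 761.1683 × 1.027625 = 782.1956
Value (long) = (F − K)·e^(−rT) = (782.1956 − 768.35) × 0.973118 = 13.4734
Value = £13.47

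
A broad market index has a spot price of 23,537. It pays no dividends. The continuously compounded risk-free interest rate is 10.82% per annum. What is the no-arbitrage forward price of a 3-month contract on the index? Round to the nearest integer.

24,182

F = S·e^(rT) = 23537 · e^(0.1082 × 3/12)
= 23537 · e^0.027050 = 23537 × 1.027419
F = 24,182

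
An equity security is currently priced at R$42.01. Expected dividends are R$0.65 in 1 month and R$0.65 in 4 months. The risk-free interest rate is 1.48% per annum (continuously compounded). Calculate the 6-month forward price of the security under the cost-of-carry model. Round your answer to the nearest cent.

R$41.02

PV(dividends) I = 0.65·e^(−0.0148·1/12) + 0.65·e^(−0.0148·4/12)
I = 0.6492 + 0.6468 = 1.2960
F = (S − I)·e^(rT) = (42.01 − 1.2960) · e^(0.0148·6/12)
= 40.7140 · e^0.007400 = 40.7140 × 1.007427 = R$41.02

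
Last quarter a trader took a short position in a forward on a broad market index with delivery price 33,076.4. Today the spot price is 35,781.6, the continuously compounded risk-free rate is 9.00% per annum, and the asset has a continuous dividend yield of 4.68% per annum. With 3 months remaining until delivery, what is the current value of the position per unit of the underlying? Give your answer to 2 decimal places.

Current fair forward for the remaining 3 months: F = S·e^((r − q)·T), (r − q) = 0.0900 − 0.0468 = 0.0432
F = 35781.6 · e^(0.0432 × 3/12) = 35781.6 × 1.01085853 = 36170.1356
Value of long forward = (F − K)·e^(−rT) = (36170.1356 − 33076.4) · e^(−0.0900·3/12)
= 3093.7356 × 0.97775124 = 3024.90
Short position value = −(long value) = -3024.90

-3024.90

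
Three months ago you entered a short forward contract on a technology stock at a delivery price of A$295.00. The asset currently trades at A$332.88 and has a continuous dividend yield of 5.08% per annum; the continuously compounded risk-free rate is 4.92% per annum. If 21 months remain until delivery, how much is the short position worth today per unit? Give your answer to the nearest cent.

Current fair forward for the remaining 21 months: F = S·e^((r − q)·T), (r − q) = 0.0492 − 0.0508 = -0.0016
F = 332.88 · e^(-0.0016 × 21/12) = 332.88 × 0.997204 = 331.9493
Value of long forward = (F − K)·e^(−rT) = (331.9493 − 295.00) · e^(−0.0492·21/12)
= 36.9493 × 0.917502 = 33.90
Short position value = −(long value) = -A$33.90

-A$33.90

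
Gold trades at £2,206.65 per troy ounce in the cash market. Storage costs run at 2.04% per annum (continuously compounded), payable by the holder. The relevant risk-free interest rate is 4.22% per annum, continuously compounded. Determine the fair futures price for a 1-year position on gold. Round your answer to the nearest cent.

Net carry = r + u − y = 0.0422 + 0.0204 − 0.0000 = 0.0626
F = S·e^((r+u−y)T) = 2206.65 · e^(0.0626 × 1) = 2206.65 · e^0.06260000
= 2206.65 × 1.06460091 = £2,349.20 per troy ounce

£2,349.20 per troy ounce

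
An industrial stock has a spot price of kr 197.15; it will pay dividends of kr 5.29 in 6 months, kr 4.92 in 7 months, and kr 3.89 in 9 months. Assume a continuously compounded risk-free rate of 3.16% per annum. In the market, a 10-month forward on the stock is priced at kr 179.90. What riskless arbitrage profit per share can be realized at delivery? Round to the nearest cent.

PV(dividends) I = 5.29·e^(−0.0316·6/12) + 4.92·e^(−0.0316·7/12) + 3.89·e^(−0.0316·9/12) = 13.8361
Fair forward F* = (S − I)·e^(rT) = (197.15 − 13.8361)·e^0.026333 = 183.3139 × 1.026683 = 188.2053
Market kr 179.90 < fair 188.2053: forward underpriced → reverse cash-and-carry (short the stock, invest proceeds at r, pay the dividends, go long the forward).
Profit at T = |F_mkt − F*| = |179.90 − 188.2053| = kr 8.31 per share

kr 8.31 per share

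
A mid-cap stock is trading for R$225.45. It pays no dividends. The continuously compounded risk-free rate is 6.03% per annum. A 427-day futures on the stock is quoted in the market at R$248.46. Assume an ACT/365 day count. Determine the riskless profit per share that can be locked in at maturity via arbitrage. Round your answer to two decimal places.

R$6.53 per share

Fair futures: F* = S·e^(carry·T), with carry = r = 0.0603
F* = 225.45 · e^(0.0603 × 427/365) = 225.45 · e^0.070543 = 225.45 × 1.073091 = R$241.9284
Market R$248.46 > fair R$241.9284: forward overpriced → cash-and-carry (buy spot, short the forward).
At maturity, profit = |F_mkt − F*| = |248.46 − 241.9284| = R$6.53 per share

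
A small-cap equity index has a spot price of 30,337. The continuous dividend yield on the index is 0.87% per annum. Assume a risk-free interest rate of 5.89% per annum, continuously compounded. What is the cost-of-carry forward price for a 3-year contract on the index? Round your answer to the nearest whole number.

35,268

F = S·e^((r − q)T) = 30337 · e^((0.0589 − 0.0087) × 3)
= 30337 · e^0.150600 = 30337 × 1.162532
F = 35,268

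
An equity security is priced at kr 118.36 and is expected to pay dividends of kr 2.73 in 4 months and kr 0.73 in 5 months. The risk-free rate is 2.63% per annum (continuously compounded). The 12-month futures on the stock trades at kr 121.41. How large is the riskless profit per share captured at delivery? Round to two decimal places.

kr 3.42 per share

PV(dividends) I = 2.73·e^(−0.0263·4/12) + 0.73·e^(−0.0263·5/12) = 3.4282
Fair futures F* = (S − I)·e^(rT) = (118.36 − 3.4282)·e^0.026300 = 114.9318 × 1.026649 = 117.9946
Market kr 121.41 > fair 117.9946: forward overpriced → cash-and-carry (borrow at r, buy the stock and collect the dividends, short the forward).
Profit at T = |F_mkt − F*| = |121.41 − 117.9946| = kr 3.42 per share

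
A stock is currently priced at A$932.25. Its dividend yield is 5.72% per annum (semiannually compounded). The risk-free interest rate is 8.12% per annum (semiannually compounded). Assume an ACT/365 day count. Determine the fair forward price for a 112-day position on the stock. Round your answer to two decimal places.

A$938.91

F = S · (1+r/2)^(2T) / (1+q/2)^(2T)
= 932.25 × 1.024724 / 1.017456 = 932.25 × 1.007143
F = A$938.91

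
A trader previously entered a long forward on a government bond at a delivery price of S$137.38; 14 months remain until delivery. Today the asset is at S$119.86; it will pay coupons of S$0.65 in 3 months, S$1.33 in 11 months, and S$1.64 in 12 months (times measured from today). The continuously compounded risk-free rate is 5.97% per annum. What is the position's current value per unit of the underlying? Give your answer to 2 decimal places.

PV(remaining coupons) I = 0.65·e^(−0.0597·3/12) + 1.33·e^(−0.0597·11/12) + 1.64·e^(−0.0597·12/12) = 3.4445
Current forward F = (S − I)·e^(rT) = (119.86 − 3.4445)·e^(0.0597·14/12) = 116.4155 × 1.072133 = 124.8129
Value (long) = (F − K)·e^(−rT) = (124.8129 − 137.38) × 0.932720 = -11.7216
Value = -S$11.72

-S$11.72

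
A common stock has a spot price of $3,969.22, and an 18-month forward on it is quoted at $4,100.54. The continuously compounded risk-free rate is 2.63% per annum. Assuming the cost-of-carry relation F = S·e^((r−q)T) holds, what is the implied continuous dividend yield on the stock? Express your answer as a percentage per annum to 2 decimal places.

From F = S·e^((r−q)T): (r − q) = ln(F/S)/T
ln(4100.54/3969.22) = ln(1.033085) = 0.032549
(r − q) = 0.032549 / (18/12) = 0.021699
q = r − ln(F/S)/T = 0.0263 − 0.021699 = 0.004601
q = 0.46%

0.46%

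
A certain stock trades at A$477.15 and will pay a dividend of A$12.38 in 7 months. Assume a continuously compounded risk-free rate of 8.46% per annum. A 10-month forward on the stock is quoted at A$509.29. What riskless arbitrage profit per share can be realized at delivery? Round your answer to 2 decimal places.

PV(dividends) I = 12.38·e^(−0.0846·7/12) = 11.7839
Fair forward F* = (S − I)·e^(rT) = (477.15 − 11.7839)·e^0.070500 = 465.3661 × 1.073045 = 499.3588
Market A$509.29 > fair 499.3588: forward overpriced → cash-and-carry (borrow at r, buy the stock and collect the dividends, short the forward).
Profit at T = |F_mkt − F*| = |509.29 − 499.3588| = A$9.93 per share

A$9.93 per share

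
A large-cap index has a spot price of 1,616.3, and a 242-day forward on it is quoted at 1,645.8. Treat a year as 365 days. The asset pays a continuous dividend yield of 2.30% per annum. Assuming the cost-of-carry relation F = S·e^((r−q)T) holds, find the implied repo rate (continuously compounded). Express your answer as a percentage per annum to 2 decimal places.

5.03%

From F = S·e^((r−q)T): (r − q) = ln(F/S)/T
ln(1645.8/1616.3) = ln(1.018252) = 0.018087
(r − q) = 0.018087 / (242/365) = 0.027280
r = ln(F/S)/T + q = 0.027280 + 0.0230 = 0.050280
r = 5.03%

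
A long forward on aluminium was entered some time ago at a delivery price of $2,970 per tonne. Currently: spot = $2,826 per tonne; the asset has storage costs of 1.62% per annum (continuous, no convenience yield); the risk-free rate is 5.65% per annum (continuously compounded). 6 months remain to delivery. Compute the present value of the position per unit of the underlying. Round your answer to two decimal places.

-$38.29 per tonne

Current fair forward for the remaining 6 months: F = S·e^((r + u)·T), (r + u) = 0.0565 + 0.0162 = 0.0727
F = 2826 · e^(0.0727 × 6/12) = 2826 × 1.03701874 = 2930.6150
Value of long forward = (F − K)·e^(−rT) = (2930.6150 − 2970) · e^(−0.0565·6/12)
= -39.3850 × 0.97214530 = -38.29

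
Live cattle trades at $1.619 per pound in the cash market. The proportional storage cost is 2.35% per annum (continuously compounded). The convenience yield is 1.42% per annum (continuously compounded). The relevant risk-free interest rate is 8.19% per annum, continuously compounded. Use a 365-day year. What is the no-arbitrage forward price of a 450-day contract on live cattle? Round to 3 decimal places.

Net carry = r + u − y = 0.0819 + 0.0235 − 0.0142 = 0.0912
F = S·e^((r+u−y)T) = 1.619 · e^(0.0912 × 450/365) = 1.619 · e^0.112438
= 1.619 × 1.119003 = $1.812 per pound

$1.812 per pound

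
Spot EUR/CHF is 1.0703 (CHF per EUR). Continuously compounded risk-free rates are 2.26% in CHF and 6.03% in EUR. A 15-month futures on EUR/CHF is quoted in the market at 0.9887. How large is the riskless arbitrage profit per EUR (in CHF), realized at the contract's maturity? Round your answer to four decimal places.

Fair futures: F* = S·e^(carry·T), with carry = (r_CHF − r_EUR) = 0.0226 − 0.0603 = -0.0377
F* = 1.0703 · e^(-0.0377 × 15/12) = 1.0703 · e^-0.047125 = 1.0703 × 0.953968 = 1.0210
Market 0.9887 < fair 1.0210: forward underpriced → reverse cash-and-carry (short spot, go long the forward).
At maturity, profit = |F_mkt − F*| = |0.9887 − 1.0210| = 0.0323 per EUR (in CHF)

0.0323 per EUR (in CHF)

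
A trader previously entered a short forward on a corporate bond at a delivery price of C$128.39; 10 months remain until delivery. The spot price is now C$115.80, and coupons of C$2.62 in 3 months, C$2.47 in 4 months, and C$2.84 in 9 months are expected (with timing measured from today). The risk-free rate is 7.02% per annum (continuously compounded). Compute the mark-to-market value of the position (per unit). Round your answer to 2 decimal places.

PV(remaining coupons) I = 2.62·e^(−0.0702·3/12) + 2.47·e^(−0.0702·4/12) + 2.84·e^(−0.0702·9/12) = 7.6816
Current forward F = (S − I)·e^(rT) = (115.80 − 7.6816)·e^(0.0702·10/12) = 108.1184 × 1.060245 = 114.6320
Value (long) = (F − K)·e^(−rT) = (114.6320 − 128.39) × 0.943178 = -12.9762
Short position value = −(long value) = C$12.98

C$12.98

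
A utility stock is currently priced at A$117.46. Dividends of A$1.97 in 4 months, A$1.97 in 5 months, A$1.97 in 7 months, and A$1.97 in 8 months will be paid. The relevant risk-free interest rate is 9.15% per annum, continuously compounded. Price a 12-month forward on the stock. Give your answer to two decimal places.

PV(dividends) I = 1.97·e^(−0.0915·4/12) + 1.97·e^(−0.0915·5/12) + 1.97·e^(−0.0915·7/12) + 1.97·e^(−0.0915·8/12)
I = 1.9108 + 1.8963 + 1.8676 + 1.8534 = 7.5281
F = (S − I)·e^(rT) = (117.46 − 7.5281) · e^(0.0915·12/12)
= 109.9319 · e^0.091500 = 109.9319 × 1.095817 = A$120.47

A$120.47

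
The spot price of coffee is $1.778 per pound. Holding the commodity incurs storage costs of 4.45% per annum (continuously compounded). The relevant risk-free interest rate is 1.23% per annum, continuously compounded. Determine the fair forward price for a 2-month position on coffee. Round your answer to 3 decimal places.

Net carry = r + u − y = 0.0123 + 0.0445 − 0.0000 = 0.0568
F = S·e^((r+u−y)T) = 1.778 · e^(0.0568 × 2/12) = 1.778 · e^0.009467
= 1.778 × 1.009512 = $1.795 per pound

$1.795 per pound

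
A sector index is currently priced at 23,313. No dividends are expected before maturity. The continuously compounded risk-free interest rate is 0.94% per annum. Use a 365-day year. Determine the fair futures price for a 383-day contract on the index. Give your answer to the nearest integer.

F = S·e^(rT) = 23313 · e^(0.0094 × 383/365)
= 23313 · e^0.009864 = 23313 × 1.009913
F = 23,544

23,544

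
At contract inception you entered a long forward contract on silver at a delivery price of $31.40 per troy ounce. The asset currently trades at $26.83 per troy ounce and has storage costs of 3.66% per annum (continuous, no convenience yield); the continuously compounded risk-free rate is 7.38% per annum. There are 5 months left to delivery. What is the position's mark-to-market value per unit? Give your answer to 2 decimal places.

-$3.21 per troy ounce

Current fair forward for the remaining 5 months: F = S·e^((r + u)·T), (r + u) = 0.0738 + 0.0366 = 0.1104
F = 26.83 · e^(0.1104 × 5/12) = 26.83 × 1.047074 = 28.0930
Value of long forward = (F − K)·e^(−rT) = (28.0930 − 31.40) · e^(−0.0738·5/12)
= -3.3070 × 0.969718 = -3.21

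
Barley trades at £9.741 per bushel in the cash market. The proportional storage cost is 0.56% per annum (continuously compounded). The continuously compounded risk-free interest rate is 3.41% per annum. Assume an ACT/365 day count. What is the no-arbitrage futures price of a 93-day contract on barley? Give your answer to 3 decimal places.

Net carry = r + u − y = 0.0341 + 0.0056 − 0.0000 = 0.0397
F = S·e^((r+u−y)T) = 9.741 · e^(0.0397 × 93/365) = 9.741 · e^0.010115
= 9.741 × 1.010166 = £9.840 per bushel

£9.840 per bushel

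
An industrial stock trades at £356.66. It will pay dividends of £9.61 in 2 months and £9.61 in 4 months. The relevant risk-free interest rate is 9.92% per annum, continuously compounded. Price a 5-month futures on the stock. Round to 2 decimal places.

£352.17

PV(dividends) I = 9.61·e^(−0.0992·2/12) + 9.61·e^(−0.0992·4/12)
I = 9.4524 + 9.2974 = 18.7498
F = (S − I)·e^(rT) = (356.66 − 18.7498) · e^(0.0992·5/12)
= 337.9102 · e^0.041333 = 337.9102 × 1.042199 = £352.17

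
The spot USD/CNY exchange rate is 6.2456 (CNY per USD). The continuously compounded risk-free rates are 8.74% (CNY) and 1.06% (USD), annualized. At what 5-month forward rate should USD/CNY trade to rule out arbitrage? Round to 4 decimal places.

F = S·e^((r_CNY − r_USD)T) = 6.2456 · e^((0.0874 − 0.0106) × 5/12)
= 6.2456 · e^0.032000 = 6.2456 × 1.032518
F = 6.4487 CNY per USD

6.4487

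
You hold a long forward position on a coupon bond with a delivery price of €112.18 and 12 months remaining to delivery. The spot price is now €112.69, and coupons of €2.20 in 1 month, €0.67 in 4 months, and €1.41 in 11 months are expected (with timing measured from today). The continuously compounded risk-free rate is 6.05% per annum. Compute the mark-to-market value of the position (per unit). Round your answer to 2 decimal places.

€2.92

PV(remaining coupons) I = 2.20·e^(−0.0605·1/12) + 0.67·e^(−0.0605·4/12) + 1.41·e^(−0.0605·11/12) = 4.1795
Current forward F = (S − I)·e^(rT) = (112.69 − 4.1795)·e^(0.0605·12/12) = 108.5105 × 1.062368 = 115.2781
Value (long) = (F − K)·e^(−rT) = (115.2781 − 112.18) × 0.941294 = 2.9162
Value = €2.92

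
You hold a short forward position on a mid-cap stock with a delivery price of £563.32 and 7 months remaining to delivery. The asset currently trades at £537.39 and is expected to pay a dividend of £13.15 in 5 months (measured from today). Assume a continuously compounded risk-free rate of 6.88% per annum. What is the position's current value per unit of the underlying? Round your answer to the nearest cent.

£16.55

PV(remaining dividends) I = 13.15·e^(−0.0688·5/12) = 12.7784
Current forward F = (S − I)·e^(rT) = (537.39 − 12.7784)·e^(0.0688·7/12) = 524.6116 × 1.040950 = 546.0944
Value (long) = (F − K)·e^(−rT) = (546.0944 − 563.32) × 0.960661 = -16.5480
Short position value = −(long value) = £16.55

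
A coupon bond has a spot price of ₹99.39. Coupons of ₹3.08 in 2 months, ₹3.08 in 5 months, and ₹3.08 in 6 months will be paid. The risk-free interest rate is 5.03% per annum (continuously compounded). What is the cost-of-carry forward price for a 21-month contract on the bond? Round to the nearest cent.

₹98.63

PV(coupons) I = 3.08·e^(−0.0503·2/12) + 3.08·e^(−0.0503·5/12) + 3.08·e^(−0.0503·6/12)
I = 3.0543 + 3.0161 + 3.0035 = 9.0739
F = (S − I)·e^(rT) = (99.39 − 9.0739) · e^(0.0503·21/12)
= 90.3161 · e^0.088025 = 90.3161 × 1.092015 = ₹98.63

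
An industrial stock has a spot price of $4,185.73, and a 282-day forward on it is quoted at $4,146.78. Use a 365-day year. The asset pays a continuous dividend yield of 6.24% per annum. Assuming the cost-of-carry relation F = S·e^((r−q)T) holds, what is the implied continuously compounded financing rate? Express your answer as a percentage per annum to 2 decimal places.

From F = S·e^((r−q)T): (r − q) = ln(F/S)/T
ln(4146.78/4185.73) = ln(0.990695) = -0.009349
(r − q) = -0.009349 / (282/365) = -0.012101
r = ln(F/S)/T + q = -0.012101 + 0.0624 = 0.050299
r = 5.03%

5.03%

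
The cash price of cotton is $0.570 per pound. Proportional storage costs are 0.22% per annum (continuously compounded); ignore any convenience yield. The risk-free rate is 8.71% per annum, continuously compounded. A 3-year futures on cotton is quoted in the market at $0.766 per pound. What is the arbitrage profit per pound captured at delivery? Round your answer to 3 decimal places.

$0.021 per pound

Fair futures: F* = S·e^(carry·T), with carry = (r + u) = 0.0871 + 0.0022 = 0.0893
F* = 0.570 · e^(0.0893 × 3) = 0.570 · e^0.267900 = 0.570 × 1.307216 = $0.7451
Market $0.766 > fair $0.7451: forward overpriced → cash-and-carry (buy spot, short the forward).
At maturity, profit = |F_mkt − F*| = |0.766 − 0.7451| = $0.021 per pound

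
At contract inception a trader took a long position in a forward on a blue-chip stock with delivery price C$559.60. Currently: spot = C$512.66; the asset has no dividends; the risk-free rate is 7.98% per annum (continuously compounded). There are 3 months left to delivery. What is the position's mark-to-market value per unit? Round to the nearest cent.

Current fair forward for the remaining 3 months: F = S·e^(r·T), r = 0.0798
F = 512.66 · e^(0.0798 × 3/12) = 512.66 × 1.020150 = 522.9901
Value of long forward = (F − K)·e^(−rT) = (522.9901 − 559.60) · e^(−0.0798·3/12)
= -36.6099 × 0.980248 = -35.89

-C$35.89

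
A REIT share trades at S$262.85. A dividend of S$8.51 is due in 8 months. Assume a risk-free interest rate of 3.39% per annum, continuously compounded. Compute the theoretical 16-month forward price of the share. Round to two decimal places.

PV(dividends) I = 8.51·e^(−0.0339·8/12)
I = 8.3198
F = (S − I)·e^(rT) = (262.85 − 8.3198) · e^(0.0339·16/12)
= 254.5302 · e^0.045200 = 254.5302 × 1.046237 = S$266.30

S$266.30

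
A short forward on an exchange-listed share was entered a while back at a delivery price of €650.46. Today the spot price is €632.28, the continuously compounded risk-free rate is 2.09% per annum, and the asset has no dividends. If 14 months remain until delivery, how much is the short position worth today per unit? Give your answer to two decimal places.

Current fair forward for the remaining 14 months: F = S·e^(r·T), r = 0.0209
F = 632.28 · e^(0.0209 × 14/12) = 632.28 × 1.024683 = 647.8866
Value of long forward = (F − K)·e^(−rT) = (647.8866 − 650.46) · e^(−0.0209·14/12)
= -2.5734 × 0.975912 = -2.51
Short position value = −(long value) = €2.51

€2.51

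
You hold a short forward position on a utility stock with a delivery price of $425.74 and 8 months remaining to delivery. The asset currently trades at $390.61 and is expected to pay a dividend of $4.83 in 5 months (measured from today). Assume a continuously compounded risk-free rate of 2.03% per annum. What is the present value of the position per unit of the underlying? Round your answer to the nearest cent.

$34.20

PV(remaining dividends) I = 4.83·e^(−0.0203·5/12) = 4.7893
Current forward F = (S − I)·e^(rT) = (390.61 − 4.7893)·e^(0.0203·8/12) = 385.8207 × 1.013625 = 391.0775
Value (long) = (F − K)·e^(−rT) = (391.0775 − 425.74) × 0.986558 = -34.1966
Short position value = −(long value) = $34.20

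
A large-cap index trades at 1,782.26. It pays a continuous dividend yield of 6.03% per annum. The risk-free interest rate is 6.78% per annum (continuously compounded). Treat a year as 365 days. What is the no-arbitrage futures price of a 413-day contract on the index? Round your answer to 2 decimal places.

1,797.45

F = S·e^((r − q)T) = 1782.26 · e^((0.0678 − 0.0603) × 413/365)
= 1782.26 · e^0.00848630 = 1782.26 × 1.00852241
F = 1,797.45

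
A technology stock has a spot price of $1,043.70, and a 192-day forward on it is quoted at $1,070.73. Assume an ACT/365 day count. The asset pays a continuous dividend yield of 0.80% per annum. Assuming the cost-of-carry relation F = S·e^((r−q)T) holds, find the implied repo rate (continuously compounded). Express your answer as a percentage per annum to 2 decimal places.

From F = S·e^((r−q)T): (r − q) = ln(F/S)/T
ln(1070.73/1043.70) = ln(1.025898) = 0.025568
(r − q) = 0.025568 / (192/365) = 0.048606
r = ln(F/S)/T + q = 0.048606 + 0.0080 = 0.056606
r = 5.66%

5.66%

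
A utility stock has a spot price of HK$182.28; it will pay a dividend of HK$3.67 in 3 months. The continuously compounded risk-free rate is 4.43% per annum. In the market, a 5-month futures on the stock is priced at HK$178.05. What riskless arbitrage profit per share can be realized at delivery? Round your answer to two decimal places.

HK$3.93 per share

PV(dividends) I = 3.67·e^(−0.0443·3/12) = 3.6296
Fair futures F* = (S − I)·e^(rT) = (182.28 − 3.6296)·e^0.018458 = 178.6504 × 1.018629 = 181.9785
Market HK$178.05 < fair 181.9785: forward underpriced → reverse cash-and-carry (short the stock, invest proceeds at r, pay the dividends, go long the forward).
Profit at T = |F_mkt − F*| = |178.05 − 181.9785| = HK$3.93 per share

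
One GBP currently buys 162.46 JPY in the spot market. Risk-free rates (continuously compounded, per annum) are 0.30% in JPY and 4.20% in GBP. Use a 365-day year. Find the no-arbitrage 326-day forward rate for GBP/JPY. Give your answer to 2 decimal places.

156.90

F = S·e^((r_JPY − r_GBP)T) = 162.46 · e^((0.0030 − 0.0420) × 326/365)
= 162.46 · e^-0.034833 = 162.46 × 0.965767
F = 156.90 JPY per GBP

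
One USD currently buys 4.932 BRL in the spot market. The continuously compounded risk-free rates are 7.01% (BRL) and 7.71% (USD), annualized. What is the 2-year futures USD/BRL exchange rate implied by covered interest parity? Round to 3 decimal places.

F = S·e^((r_BRL − r_USD)T) = 4.932 · e^((0.0701 − 0.0771) × 2)
= 4.932 · e^-0.014000 = 4.932 × 0.986098
F = 4.863 BRL per USD

4.863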